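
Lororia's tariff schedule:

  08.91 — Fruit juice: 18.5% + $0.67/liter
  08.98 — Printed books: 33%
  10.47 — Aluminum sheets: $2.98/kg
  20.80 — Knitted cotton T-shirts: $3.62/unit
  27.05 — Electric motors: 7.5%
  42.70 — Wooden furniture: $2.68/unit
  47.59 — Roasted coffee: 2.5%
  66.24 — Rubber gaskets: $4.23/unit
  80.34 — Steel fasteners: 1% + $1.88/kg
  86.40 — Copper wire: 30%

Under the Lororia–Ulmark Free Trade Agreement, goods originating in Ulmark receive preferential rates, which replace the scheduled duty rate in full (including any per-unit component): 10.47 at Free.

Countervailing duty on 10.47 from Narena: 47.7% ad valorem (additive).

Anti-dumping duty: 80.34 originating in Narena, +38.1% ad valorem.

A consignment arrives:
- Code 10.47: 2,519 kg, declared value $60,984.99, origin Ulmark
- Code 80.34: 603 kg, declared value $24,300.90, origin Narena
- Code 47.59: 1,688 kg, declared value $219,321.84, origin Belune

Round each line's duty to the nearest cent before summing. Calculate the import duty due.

$16,118.34

Line 1 (10.47, Ulmark, 2,519 kg, $60,984.99):
Base rate for 10.47 is $2.98/kg.
Origin Ulmark qualifies under the Lororia–Ulmark agreement and 10.47 is covered: preferential rate Free applies instead.
The additional-duty order on 10.47 targets Narena, not Ulmark; it does not apply.
Duty = $60,984.99 × 0% = $0.00.
Line 2 (80.34, Narena, 603 kg, $24,300.90):
Base rate for 80.34 is 1% + $1.88/kg.
Additional duty on 80.34 from Narena: +38.1%. Applied ad valorem rate: 1% + 38.1% = 39.1%.
Duty = $24,300.90 × 39.1% + 603 × $1.88 = $10,635.29.
Line 3 (47.59, Belune, 1,688 kg, $219,321.84):
Base rate for 47.59 is 2.5%.
Duty = $219,321.84 × 2.5% = $5,483.05.
Total = $0.00 + $10,635.29 + $5,483.05 = $16,118.34.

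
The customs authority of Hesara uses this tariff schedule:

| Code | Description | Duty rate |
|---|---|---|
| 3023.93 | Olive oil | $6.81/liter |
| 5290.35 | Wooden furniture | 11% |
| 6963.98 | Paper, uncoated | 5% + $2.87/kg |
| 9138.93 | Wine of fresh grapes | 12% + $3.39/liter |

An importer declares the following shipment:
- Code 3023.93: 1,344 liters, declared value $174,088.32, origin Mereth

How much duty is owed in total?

Line 1 (3023.93, Mereth, 1,344 liters, $174,088.32):
Base rate for 3023.93 is $6.81/liter.
Duty = 1,344 × $6.81 = $9,152.64.

$9,152.64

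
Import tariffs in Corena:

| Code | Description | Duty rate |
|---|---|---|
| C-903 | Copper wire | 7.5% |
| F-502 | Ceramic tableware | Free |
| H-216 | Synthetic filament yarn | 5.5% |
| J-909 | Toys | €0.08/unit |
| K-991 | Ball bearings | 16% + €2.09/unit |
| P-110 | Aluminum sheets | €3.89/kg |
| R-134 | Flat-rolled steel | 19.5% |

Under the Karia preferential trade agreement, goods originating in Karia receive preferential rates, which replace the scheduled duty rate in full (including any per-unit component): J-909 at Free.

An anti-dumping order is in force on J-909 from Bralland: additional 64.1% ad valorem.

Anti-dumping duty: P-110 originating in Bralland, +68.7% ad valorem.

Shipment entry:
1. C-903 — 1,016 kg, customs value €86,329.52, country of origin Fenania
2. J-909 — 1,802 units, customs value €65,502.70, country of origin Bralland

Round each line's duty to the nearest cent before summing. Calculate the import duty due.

€48,606.10

Line 1 (C-903, Fenania, 1,016 kg, €86,329.52):
Base rate for C-903 is 7.5%.
Duty = €86,329.52 × 7.5% = €6,474.71.
Line 2 (J-909, Bralland, 1,802 units, €65,502.70):
Base rate for J-909 is €0.08/unit.
J-909 has an FTA preferential rate, but origin Bralland is not Karia; base rate stands.
Additional duty on J-909 from Bralland: +64.1% ad valorem. Applied ad valorem rate = 64.1%.
Duty = €65,502.70 × 64.1% + 1,802 × €0.08 = €42,131.39.
Total = €6,474.71 + €42,131.39 = €48,606.10.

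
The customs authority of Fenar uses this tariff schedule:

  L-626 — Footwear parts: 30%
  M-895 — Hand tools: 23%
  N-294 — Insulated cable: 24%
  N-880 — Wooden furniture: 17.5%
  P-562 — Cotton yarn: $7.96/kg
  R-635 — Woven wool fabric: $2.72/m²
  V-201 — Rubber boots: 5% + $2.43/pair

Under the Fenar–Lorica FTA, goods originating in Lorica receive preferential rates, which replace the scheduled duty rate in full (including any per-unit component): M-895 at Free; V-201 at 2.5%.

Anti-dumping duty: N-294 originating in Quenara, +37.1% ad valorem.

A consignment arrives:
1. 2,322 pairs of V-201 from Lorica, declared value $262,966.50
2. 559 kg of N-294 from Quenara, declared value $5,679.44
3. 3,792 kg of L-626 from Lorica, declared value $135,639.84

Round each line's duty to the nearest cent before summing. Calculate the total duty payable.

Line 1 (V-201, Lorica, 2,322 pairs, $262,966.50):
Base rate for V-201 is 5% + $2.43/pair.
Origin Lorica qualifies under the Fenar–Lorica agreement and V-201 is covered: preferential rate 2.5% applies instead.
Duty = $262,966.50 × 2.5% = $6,574.16.
Line 2 (N-294, Quenara, 559 kg, $5,679.44):
Base rate for N-294 is 24%.
Additional duty on N-294 from Quenara: +37.1%. Applied ad valorem rate: 24% + 37.1% = 61.1%.
Duty = $5,679.44 × 61.1% = $3,470.14.
Line 3 (L-626, Lorica, 3,792 kg, $135,639.84):
Base rate for L-626 is 30%.
Origin Lorica is the FTA partner but L-626 is not on the preference list; base rate stands.
Duty = $135,639.84 × 30% = $40,691.95.
Total = $6,574.16 + $3,470.14 + $40,691.95 = $50,736.25.

$50,736.25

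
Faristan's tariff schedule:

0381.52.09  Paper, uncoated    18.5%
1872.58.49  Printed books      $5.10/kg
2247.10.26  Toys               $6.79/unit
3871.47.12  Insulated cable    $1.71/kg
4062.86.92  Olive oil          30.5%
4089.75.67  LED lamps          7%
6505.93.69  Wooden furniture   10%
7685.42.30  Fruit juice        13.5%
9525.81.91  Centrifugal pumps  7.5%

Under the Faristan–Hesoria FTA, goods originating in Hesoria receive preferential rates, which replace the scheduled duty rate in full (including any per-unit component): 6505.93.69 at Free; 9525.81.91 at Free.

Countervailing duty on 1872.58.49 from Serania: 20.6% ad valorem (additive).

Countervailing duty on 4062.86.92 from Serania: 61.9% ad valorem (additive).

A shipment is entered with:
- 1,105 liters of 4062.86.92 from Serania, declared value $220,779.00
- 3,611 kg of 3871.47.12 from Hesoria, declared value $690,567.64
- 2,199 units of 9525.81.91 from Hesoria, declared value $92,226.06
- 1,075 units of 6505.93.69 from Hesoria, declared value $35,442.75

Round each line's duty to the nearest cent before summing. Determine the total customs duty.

Line 1 (4062.86.92, Serania, 1,105 liters, $220,779.00):
Base rate for 4062.86.92 is 30.5%.
Additional duty on 4062.86.92 from Serania: +61.9%. Applied ad valorem rate: 30.5% + 61.9% = 92.4%.
Duty = $220,779.00 × 92.4% = $203,999.80.
Line 2 (3871.47.12, Hesoria, 3,611 kg, $690,567.64):
Base rate for 3871.47.12 is $1.71/kg.
Origin Hesoria is the FTA partner but 3871.47.12 is not on the preference list; base rate stands.
Duty = 3,611 × $1.71 = $6,174.81.
Line 3 (9525.81.91, Hesoria, 2,199 units, $92,226.06):
Base rate for 9525.81.91 is 7.5%.
Origin Hesoria qualifies under the Faristan–Hesoria agreement and 9525.81.91 is covered: preferential rate Free applies instead.
Duty = $92,226.06 × 0% = $0.00.
Line 4 (6505.93.69, Hesoria, 1,075 units, $35,442.75):
Base rate for 6505.93.69 is 10%.
Origin Hesoria qualifies under the Faristan–Hesoria agreement and 6505.93.69 is covered: preferential rate Free applies instead.
Duty = $35,442.75 × 0% = $0.00.
Total = $203,999.80 + $6,174.81 + $0.00 + $0.00 = $210,174.61.

$210,174.61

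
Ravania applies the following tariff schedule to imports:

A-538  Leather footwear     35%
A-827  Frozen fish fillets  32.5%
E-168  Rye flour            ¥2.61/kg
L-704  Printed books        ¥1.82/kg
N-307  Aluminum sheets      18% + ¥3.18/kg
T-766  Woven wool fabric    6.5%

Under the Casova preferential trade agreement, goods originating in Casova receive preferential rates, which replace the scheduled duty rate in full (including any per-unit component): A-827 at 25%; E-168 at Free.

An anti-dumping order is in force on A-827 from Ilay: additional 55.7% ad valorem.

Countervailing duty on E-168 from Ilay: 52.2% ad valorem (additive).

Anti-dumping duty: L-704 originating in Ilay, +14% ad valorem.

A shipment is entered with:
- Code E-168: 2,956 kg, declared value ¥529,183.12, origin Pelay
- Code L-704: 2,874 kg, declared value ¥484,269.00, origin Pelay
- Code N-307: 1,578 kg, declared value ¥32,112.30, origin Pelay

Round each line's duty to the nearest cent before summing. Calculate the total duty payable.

Line 1 (E-168, Pelay, 2,956 kg, ¥529,183.12):
Base rate for E-168 is ¥2.61/kg.
E-168 has an FTA preferential rate, but origin Pelay is not Casova; base rate stands.
The additional-duty order on E-168 targets Ilay, not Pelay; it does not apply.
Duty = 2,956 × ¥2.61 = ¥7,715.16.
Line 2 (L-704, Pelay, 2,874 kg, ¥484,269.00):
Base rate for L-704 is ¥1.82/kg.
The additional-duty order on L-704 targets Ilay, not Pelay; it does not apply.
Duty = 2,874 × ¥1.82 = ¥5,230.68.
Line 3 (N-307, Pelay, 1,578 kg, ¥32,112.30):
Base rate for N-307 is 18% + ¥3.18/kg.
Duty = ¥32,112.30 × 18% + 1,578 × ¥3.18 = ¥10,798.25.
Total = ¥7,715.16 + ¥5,230.68 + ¥10,798.25 = ¥23,744.09.

¥23,744.09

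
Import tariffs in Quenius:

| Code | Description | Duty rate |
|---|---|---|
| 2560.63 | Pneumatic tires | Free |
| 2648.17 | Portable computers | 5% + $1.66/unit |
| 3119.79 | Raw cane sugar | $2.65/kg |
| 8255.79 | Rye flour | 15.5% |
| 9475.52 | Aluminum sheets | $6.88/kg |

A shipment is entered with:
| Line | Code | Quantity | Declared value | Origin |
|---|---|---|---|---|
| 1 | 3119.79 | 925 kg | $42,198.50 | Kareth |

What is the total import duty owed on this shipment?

Line 1 (3119.79, Kareth, 925 kg, $42,198.50):
Base rate for 3119.79 is $2.65/kg.
Duty = 925 × $2.65 = $2,451.25.

$2,451.25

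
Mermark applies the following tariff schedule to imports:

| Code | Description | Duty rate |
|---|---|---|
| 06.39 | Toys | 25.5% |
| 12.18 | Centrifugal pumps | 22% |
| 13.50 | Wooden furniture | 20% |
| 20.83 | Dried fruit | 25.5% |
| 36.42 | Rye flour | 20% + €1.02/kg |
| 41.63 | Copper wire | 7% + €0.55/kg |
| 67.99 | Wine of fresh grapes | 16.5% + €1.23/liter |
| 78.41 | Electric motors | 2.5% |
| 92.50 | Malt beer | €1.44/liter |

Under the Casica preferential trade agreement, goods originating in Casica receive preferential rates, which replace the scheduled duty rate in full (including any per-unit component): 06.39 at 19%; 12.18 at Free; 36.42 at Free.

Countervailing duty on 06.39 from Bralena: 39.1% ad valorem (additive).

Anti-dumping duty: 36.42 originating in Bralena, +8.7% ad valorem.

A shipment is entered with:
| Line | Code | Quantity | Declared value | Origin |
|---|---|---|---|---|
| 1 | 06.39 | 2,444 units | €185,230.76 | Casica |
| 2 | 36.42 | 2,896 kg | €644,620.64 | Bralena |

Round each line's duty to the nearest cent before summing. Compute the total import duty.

Line 1 (06.39, Casica, 2,444 units, €185,230.76):
Base rate for 06.39 is 25.5%.
Origin Casica qualifies under the Mermark–Casica agreement and 06.39 is covered: preferential rate 19% applies instead.
The additional-duty order on 06.39 targets Bralena, not Casica; it does not apply.
Duty = €185,230.76 × 19% = €35,193.84.
Line 2 (36.42, Bralena, 2,896 kg, €644,620.64):
Base rate for 36.42 is 20% + €1.02/kg.
36.42 has an FTA preferential rate, but origin Bralena is not Casica; base rate stands.
Additional duty on 36.42 from Bralena: +8.7%. Applied ad valorem rate: 20% + 8.7% = 28.7%.
Duty = €644,620.64 × 28.7% + 2,896 × €1.02 = €187,960.04.
Total = €35,193.84 + €187,960.04 = €223,153.88.

€223,153.88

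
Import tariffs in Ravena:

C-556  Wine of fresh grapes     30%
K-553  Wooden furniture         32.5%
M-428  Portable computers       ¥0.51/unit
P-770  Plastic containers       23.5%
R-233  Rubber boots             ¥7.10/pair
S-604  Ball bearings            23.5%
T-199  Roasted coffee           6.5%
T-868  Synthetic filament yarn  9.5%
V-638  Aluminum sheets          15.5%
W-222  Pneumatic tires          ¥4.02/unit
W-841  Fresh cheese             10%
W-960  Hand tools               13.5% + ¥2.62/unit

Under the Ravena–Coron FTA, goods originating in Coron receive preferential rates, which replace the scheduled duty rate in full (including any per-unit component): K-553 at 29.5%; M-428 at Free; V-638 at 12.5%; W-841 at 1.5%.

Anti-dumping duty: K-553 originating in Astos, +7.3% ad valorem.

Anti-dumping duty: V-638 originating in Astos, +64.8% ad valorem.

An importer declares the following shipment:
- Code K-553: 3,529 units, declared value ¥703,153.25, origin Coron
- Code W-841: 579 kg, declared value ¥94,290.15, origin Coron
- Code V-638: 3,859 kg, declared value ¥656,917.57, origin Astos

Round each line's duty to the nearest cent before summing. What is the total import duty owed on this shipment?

Line 1 (K-553, Coron, 3,529 units, ¥703,153.25):
Base rate for K-553 is 32.5%.
Origin Coron qualifies under the Ravena–Coron agreement and K-553 is covered: preferential rate 29.5% applies instead.
The additional-duty order on K-553 targets Astos, not Coron; it does not apply.
Duty = ¥703,153.25 × 29.5% = ¥207,430.21.
Line 2 (W-841, Coron, 579 kg, ¥94,290.15):
Base rate for W-841 is 10%.
Origin Coron qualifies under the Ravena–Coron agreement and W-841 is covered: preferential rate 1.5% applies instead.
Duty = ¥94,290.15 × 1.5% = ¥1,414.35.
Line 3 (V-638, Astos, 3,859 kg, ¥656,917.57):
Base rate for V-638 is 15.5%.
V-638 has an FTA preferential rate, but origin Astos is not Coron; base rate stands.
Additional duty on V-638 from Astos: +64.8%. Applied ad valorem rate: 15.5% + 64.8% = 80.3%.
Duty = ¥656,917.57 × 80.3% = ¥527,504.81.
Total = ¥207,430.21 + ¥1,414.35 + ¥527,504.81 = ¥736,349.37.

¥736,349.37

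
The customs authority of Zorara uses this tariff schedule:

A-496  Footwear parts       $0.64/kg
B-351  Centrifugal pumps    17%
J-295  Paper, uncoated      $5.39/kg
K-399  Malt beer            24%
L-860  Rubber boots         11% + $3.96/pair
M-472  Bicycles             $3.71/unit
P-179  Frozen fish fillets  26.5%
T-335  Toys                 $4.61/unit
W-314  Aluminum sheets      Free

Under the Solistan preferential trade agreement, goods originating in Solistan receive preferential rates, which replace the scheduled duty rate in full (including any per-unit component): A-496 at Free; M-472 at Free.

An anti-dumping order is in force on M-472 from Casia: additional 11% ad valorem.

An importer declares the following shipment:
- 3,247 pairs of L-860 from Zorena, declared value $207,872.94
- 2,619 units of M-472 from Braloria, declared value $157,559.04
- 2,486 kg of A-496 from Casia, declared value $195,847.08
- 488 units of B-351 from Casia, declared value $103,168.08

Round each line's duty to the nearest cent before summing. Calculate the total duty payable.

$64,570.24

Line 1 (L-860, Zorena, 3,247 pairs, $207,872.94):
Base rate for L-860 is 11% + $3.96/pair.
Duty = $207,872.94 × 11% + 3,247 × $3.96 = $35,724.14.
Line 2 (M-472, Braloria, 2,619 units, $157,559.04):
Base rate for M-472 is $3.71/unit.
M-472 has an FTA preferential rate, but origin Braloria is not Solistan; base rate stands.
The additional-duty order on M-472 targets Casia, not Braloria; it does not apply.
Duty = 2,619 × $3.71 = $9,716.49.
Line 3 (A-496, Casia, 2,486 kg, $195,847.08):
Base rate for A-496 is $0.64/kg.
A-496 has an FTA preferential rate, but origin Casia is not Solistan; base rate stands.
Duty = 2,486 × $0.64 = $1,591.04.
Line 4 (B-351, Casia, 488 units, $103,168.08):
Base rate for B-351 is 17%.
Duty = $103,168.08 × 17% = $17,538.57.
Total = $35,724.14 + $9,716.49 + $1,591.04 + $17,538.57 = $64,570.24.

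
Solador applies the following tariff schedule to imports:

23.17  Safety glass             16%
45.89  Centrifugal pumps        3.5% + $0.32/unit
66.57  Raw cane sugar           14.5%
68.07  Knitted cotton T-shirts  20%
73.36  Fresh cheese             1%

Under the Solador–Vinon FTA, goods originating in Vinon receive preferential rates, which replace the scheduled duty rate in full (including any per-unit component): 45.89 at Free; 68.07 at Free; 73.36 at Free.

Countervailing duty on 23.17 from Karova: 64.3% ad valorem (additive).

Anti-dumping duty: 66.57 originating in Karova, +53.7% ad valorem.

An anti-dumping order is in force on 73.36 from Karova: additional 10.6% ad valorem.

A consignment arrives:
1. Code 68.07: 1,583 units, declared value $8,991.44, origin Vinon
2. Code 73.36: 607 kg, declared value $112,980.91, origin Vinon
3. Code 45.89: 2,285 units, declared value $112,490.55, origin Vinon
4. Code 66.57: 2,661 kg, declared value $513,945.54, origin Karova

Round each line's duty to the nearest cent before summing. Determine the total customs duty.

$350,510.86

Line 1 (68.07, Vinon, 1,583 units, $8,991.44):
Base rate for 68.07 is 20%.
Origin Vinon qualifies under the Solador–Vinon agreement and 68.07 is covered: preferential rate Free applies instead.
Duty = $8,991.44 × 0% = $0.00.
Line 2 (73.36, Vinon, 607 kg, $112,980.91):
Base rate for 73.36 is 1%.
Origin Vinon qualifies under the Solador–Vinon agreement and 73.36 is covered: preferential rate Free applies instead.
The additional-duty order on 73.36 targets Karova, not Vinon; it does not apply.
Duty = $112,980.91 × 0% = $0.00.
Line 3 (45.89, Vinon, 2,285 units, $112,490.55):
Base rate for 45.89 is 3.5% + $0.32/unit.
Origin Vinon qualifies under the Solador–Vinon agreement and 45.89 is covered: preferential rate Free applies instead.
Duty = $112,490.55 × 0% = $0.00.
Line 4 (66.57, Karova, 2,661 kg, $513,945.54):
Base rate for 66.57 is 14.5%.
Additional duty on 66.57 from Karova: +53.7%. Applied ad valorem rate: 14.5% + 53.7% = 68.2%.
Duty = $513,945.54 × 68.2% = $350,510.86.
Total = $0.00 + $0.00 + $0.00 + $350,510.86 = $350,510.86.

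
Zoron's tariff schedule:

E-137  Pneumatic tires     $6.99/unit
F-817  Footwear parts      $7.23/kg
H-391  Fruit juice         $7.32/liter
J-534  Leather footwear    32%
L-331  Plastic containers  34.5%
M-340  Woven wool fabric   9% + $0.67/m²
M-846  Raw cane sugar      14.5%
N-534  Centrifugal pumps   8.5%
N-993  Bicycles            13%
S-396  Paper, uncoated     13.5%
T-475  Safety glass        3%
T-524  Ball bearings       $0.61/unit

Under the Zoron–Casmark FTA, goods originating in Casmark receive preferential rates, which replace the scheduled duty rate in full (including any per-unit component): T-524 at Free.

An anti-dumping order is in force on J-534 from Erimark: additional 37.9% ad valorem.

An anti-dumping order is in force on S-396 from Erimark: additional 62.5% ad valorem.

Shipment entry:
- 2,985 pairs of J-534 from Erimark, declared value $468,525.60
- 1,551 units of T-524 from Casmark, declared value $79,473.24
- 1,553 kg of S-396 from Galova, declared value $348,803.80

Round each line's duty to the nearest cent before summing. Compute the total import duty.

$374,587.90

Line 1 (J-534, Erimark, 2,985 pairs, $468,525.60):
Base rate for J-534 is 32%.
Additional duty on J-534 from Erimark: +37.9%. Applied ad valorem rate: 32% + 37.9% = 69.9%.
Duty = $468,525.60 × 69.9% = $327,499.39.
Line 2 (T-524, Casmark, 1,551 units, $79,473.24):
Base rate for T-524 is $0.61/unit.
Origin Casmark qualifies under the Zoron–Casmark agreement and T-524 is covered: preferential rate Free applies instead.
Duty = $79,473.24 × 0% = $0.00.
Line 3 (S-396, Galova, 1,553 kg, $348,803.80):
Base rate for S-396 is 13.5%.
The additional-duty order on S-396 targets Erimark, not Galova; it does not apply.
Duty = $348,803.80 × 13.5% = $47,088.51.
Total = $327,499.39 + $0.00 + $47,088.51 = $374,587.90.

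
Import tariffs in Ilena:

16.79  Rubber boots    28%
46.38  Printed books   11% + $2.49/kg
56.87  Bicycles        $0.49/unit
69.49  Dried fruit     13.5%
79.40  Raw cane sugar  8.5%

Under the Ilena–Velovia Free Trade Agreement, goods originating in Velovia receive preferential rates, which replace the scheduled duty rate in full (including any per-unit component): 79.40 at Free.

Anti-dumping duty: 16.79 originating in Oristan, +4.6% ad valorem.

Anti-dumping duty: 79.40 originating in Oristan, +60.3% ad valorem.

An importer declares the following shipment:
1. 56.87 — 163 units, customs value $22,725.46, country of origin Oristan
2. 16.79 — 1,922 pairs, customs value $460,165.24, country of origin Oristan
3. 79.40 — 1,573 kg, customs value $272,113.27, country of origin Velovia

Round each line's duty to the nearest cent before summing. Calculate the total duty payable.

$150,093.74

Line 1 (56.87, Oristan, 163 units, $22,725.46):
Base rate for 56.87 is $0.49/unit.
Duty = 163 × $0.49 = $79.87.
Line 2 (16.79, Oristan, 1,922 pairs, $460,165.24):
Base rate for 16.79 is 28%.
Additional duty on 16.79 from Oristan: +4.6%. Applied ad valorem rate: 28% + 4.6% = 32.6%.
Duty = $460,165.24 × 32.6% = $150,013.87.
Line 3 (79.40, Velovia, 1,573 kg, $272,113.27):
Base rate for 79.40 is 8.5%.
Origin Velovia qualifies under the Ilena–Velovia agreement and 79.40 is covered: preferential rate Free applies instead.
The additional-duty order on 79.40 targets Oristan, not Velovia; it does not apply.
Duty = $272,113.27 × 0% = $0.00.
Total = $79.87 + $150,013.87 + $0.00 = $150,093.74.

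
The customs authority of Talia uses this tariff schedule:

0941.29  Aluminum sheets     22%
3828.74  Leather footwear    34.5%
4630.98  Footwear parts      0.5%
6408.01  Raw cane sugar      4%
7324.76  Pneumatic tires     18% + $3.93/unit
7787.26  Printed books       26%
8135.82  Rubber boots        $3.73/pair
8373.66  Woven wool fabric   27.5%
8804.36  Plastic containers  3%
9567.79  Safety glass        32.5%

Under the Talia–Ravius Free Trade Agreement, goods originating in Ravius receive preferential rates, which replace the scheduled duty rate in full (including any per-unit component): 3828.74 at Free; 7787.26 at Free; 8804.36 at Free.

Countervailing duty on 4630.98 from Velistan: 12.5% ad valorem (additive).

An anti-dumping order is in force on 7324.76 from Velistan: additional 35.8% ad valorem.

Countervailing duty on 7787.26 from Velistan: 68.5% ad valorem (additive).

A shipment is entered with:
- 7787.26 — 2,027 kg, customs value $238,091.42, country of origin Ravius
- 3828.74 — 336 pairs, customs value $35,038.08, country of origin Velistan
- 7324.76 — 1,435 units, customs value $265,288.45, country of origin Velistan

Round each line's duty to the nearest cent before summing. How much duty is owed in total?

Line 1 (7787.26, Ravius, 2,027 kg, $238,091.42):
Base rate for 7787.26 is 26%.
Origin Ravius qualifies under the Talia–Ravius agreement and 7787.26 is covered: preferential rate Free applies instead.
The additional-duty order on 7787.26 targets Velistan, not Ravius; it does not apply.
Duty = $238,091.42 × 0% = $0.00.
Line 2 (3828.74, Velistan, 336 pairs, $35,038.08):
Base rate for 3828.74 is 34.5%.
3828.74 has an FTA preferential rate, but origin Velistan is not Ravius; base rate stands.
Duty = $35,038.08 × 34.5% = $12,088.14.
Line 3 (7324.76, Velistan, 1,435 units, $265,288.45):
Base rate for 7324.76 is 18% + $3.93/unit.
Additional duty on 7324.76 from Velistan: +35.8%. Applied ad valorem rate: 18% + 35.8% = 53.8%.
Duty = $265,288.45 × 53.8% + 1,435 × $3.93 = $148,364.74.
Total = $0.00 + $12,088.14 + $148,364.74 = $160,452.88.

$160,452.88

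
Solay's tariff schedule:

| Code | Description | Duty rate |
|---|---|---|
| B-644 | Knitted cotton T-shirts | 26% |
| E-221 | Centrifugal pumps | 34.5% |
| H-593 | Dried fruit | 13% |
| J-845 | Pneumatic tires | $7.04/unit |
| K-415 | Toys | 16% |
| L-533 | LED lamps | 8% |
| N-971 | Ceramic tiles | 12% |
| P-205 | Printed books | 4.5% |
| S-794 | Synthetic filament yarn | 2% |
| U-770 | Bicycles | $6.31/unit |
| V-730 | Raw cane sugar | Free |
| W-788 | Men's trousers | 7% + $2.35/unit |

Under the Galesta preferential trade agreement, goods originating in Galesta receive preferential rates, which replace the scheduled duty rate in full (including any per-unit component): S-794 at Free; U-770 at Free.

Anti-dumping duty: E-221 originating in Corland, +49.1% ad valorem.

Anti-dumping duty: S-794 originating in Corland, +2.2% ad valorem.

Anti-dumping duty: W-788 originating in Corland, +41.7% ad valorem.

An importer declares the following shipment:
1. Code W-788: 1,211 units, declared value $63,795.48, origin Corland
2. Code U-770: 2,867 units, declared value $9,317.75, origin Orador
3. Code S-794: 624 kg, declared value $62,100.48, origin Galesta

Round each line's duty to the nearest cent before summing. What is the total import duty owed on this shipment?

$52,005.02

Line 1 (W-788, Corland, 1,211 units, $63,795.48):
Base rate for W-788 is 7% + $2.35/unit.
Additional duty on W-788 from Corland: +41.7%. Applied ad valorem rate: 7% + 41.7% = 48.7%.
Duty = $63,795.48 × 48.7% + 1,211 × $2.35 = $33,914.25.
Line 2 (U-770, Orador, 2,867 units, $9,317.75):
Base rate for U-770 is $6.31/unit.
U-770 has an FTA preferential rate, but origin Orador is not Galesta; base rate stands.
Duty = 2,867 × $6.31 = $18,090.77.
Line 3 (S-794, Galesta, 624 kg, $62,100.48):
Base rate for S-794 is 2%.
Origin Galesta qualifies under the Solay–Galesta agreement and S-794 is covered: preferential rate Free applies instead.
The additional-duty order on S-794 targets Corland, not Galesta; it does not apply.
Duty = $62,100.48 × 0% = $0.00.
Total = $33,914.25 + $18,090.77 + $0.00 = $52,005.02.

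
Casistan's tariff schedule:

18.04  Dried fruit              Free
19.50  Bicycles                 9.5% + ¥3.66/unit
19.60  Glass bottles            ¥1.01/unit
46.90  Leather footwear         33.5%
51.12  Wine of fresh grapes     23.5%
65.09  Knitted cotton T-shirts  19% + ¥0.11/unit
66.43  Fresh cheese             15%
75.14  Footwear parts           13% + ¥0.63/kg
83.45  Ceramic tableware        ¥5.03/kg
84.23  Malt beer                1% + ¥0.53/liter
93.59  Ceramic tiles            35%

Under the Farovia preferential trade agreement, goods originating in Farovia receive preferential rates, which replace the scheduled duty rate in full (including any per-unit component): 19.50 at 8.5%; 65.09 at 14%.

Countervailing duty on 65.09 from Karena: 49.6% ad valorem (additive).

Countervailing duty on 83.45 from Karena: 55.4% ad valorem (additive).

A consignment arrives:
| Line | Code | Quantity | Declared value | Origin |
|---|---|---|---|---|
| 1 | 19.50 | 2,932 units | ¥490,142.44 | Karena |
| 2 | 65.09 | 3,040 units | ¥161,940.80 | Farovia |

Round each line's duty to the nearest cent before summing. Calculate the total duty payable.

¥79,966.36

Line 1 (19.50, Karena, 2,932 units, ¥490,142.44):
Base rate for 19.50 is 9.5% + ¥3.66/unit.
19.50 has an FTA preferential rate, but origin Karena is not Farovia; base rate stands.
Duty = ¥490,142.44 × 9.5% + 2,932 × ¥3.66 = ¥57,294.65.
Line 2 (65.09, Farovia, 3,040 units, ¥161,940.80):
Base rate for 65.09 is 19% + ¥0.11/unit.
Origin Farovia qualifies under the Casistan–Farovia agreement and 65.09 is covered: preferential rate 14% applies instead.
The additional-duty order on 65.09 targets Karena, not Farovia; it does not apply.
Duty = ¥161,940.80 × 14% = ¥22,671.71.
Total = ¥57,294.65 + ¥22,671.71 = ¥79,966.36.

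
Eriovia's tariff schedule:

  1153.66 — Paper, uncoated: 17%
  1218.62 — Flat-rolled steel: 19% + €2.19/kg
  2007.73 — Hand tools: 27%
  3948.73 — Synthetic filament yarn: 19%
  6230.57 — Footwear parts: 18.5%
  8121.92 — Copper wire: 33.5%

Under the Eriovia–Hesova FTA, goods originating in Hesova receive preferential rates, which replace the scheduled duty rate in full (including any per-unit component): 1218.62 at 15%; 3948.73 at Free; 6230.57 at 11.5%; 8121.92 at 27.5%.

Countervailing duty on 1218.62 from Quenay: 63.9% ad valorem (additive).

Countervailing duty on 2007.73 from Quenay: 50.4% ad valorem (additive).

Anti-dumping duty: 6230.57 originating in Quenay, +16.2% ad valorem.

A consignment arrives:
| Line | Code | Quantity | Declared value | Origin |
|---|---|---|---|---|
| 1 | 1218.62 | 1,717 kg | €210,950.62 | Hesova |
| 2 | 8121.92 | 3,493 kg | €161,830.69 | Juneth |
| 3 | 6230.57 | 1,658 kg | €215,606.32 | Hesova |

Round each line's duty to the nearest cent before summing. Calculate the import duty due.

€110,650.60

Line 1 (1218.62, Hesova, 1,717 kg, €210,950.62):
Base rate for 1218.62 is 19% + €2.19/kg.
Origin Hesova qualifies under the Eriovia–Hesova agreement and 1218.62 is covered: preferential rate 15% applies instead.
The additional-duty order on 1218.62 targets Quenay, not Hesova; it does not apply.
Duty = €210,950.62 × 15% = €31,642.59.
Line 2 (8121.92, Juneth, 3,493 kg, €161,830.69):
Base rate for 8121.92 is 33.5%.
8121.92 has an FTA preferential rate, but origin Juneth is not Hesova; base rate stands.
Duty = €161,830.69 × 33.5% = €54,213.28.
Line 3 (6230.57, Hesova, 1,658 kg, €215,606.32):
Base rate for 6230.57 is 18.5%.
Origin Hesova qualifies under the Eriovia–Hesova agreement and 6230.57 is covered: preferential rate 11.5% applies instead.
The additional-duty order on 6230.57 targets Quenay, not Hesova; it does not apply.
Duty = €215,606.32 × 11.5% = €24,794.73.
Total = €31,642.59 + €54,213.28 + €24,794.73 = €110,650.60.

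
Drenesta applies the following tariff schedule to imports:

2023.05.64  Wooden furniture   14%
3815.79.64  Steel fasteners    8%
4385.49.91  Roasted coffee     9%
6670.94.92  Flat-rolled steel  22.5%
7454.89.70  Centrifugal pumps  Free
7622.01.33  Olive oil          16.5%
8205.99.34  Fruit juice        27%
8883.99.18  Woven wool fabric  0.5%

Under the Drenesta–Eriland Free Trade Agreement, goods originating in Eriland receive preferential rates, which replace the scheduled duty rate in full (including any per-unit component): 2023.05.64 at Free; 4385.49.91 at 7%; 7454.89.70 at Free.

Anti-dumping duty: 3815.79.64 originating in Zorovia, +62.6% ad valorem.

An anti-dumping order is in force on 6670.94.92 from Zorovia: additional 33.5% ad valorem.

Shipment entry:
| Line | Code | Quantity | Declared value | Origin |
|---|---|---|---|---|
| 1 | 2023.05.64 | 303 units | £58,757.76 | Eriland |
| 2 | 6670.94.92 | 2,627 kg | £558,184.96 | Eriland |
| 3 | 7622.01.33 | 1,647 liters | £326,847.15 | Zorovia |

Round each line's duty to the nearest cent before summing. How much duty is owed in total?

Line 1 (2023.05.64, Eriland, 303 units, £58,757.76):
Base rate for 2023.05.64 is 14%.
Origin Eriland qualifies under the Drenesta–Eriland agreement and 2023.05.64 is covered: preferential rate Free applies instead.
Duty = £58,757.76 × 0% = £0.00.
Line 2 (6670.94.92, Eriland, 2,627 kg, £558,184.96):
Base rate for 6670.94.92 is 22.5%.
Origin Eriland is the FTA partner but 6670.94.92 is not on the preference list; base rate stands.
The additional-duty order on 6670.94.92 targets Zorovia, not Eriland; it does not apply.
Duty = £558,184.96 × 22.5% = £125,591.62.
Line 3 (7622.01.33, Zorovia, 1,647 liters, £326,847.15):
Base rate for 7622.01.33 is 16.5%.
Duty = £326,847.15 × 16.5% = £53,929.78.
Total = £0.00 + £125,591.62 + £53,929.78 = £179,521.40.

£179,521.40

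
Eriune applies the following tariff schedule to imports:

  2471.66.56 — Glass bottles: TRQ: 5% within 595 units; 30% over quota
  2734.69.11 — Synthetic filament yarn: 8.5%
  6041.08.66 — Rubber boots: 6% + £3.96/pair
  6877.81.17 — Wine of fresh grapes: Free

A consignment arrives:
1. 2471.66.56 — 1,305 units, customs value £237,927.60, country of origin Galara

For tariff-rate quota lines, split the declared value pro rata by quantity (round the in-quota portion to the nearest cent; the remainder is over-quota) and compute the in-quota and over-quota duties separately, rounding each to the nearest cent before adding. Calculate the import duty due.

£44,258.18

Line 1 (2471.66.56, Galara, 1,305 units, £237,927.60):
Code 2471.66.56 is under a tariff-rate quota (threshold 595 units). In-quota: 595 units at 5%; over-quota: 710 units at 30%.
Pro-rata value split: in-quota = £237,927.60 × 595/1,305 = £108,480.40; over-quota = £237,927.60 − £108,480.40 = £129,447.20.
In-quota duty = £108,480.40 × 5% = £5,424.02. Over-quota duty = £129,447.20 × 30% = £38,834.16.
Line duty = £5,424.02 + £38,834.16 = £44,258.18.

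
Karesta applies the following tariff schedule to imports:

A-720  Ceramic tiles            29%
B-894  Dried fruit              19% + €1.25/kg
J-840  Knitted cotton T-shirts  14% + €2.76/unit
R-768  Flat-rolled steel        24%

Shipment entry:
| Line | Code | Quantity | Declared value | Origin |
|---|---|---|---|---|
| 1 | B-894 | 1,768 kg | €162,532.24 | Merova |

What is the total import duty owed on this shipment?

Line 1 (B-894, Merova, 1,768 kg, €162,532.24):
Base rate for B-894 is 19% + €1.25/kg.
Duty = €162,532.24 × 19% + 1,768 × €1.25 = €33,091.13.

€33,091.13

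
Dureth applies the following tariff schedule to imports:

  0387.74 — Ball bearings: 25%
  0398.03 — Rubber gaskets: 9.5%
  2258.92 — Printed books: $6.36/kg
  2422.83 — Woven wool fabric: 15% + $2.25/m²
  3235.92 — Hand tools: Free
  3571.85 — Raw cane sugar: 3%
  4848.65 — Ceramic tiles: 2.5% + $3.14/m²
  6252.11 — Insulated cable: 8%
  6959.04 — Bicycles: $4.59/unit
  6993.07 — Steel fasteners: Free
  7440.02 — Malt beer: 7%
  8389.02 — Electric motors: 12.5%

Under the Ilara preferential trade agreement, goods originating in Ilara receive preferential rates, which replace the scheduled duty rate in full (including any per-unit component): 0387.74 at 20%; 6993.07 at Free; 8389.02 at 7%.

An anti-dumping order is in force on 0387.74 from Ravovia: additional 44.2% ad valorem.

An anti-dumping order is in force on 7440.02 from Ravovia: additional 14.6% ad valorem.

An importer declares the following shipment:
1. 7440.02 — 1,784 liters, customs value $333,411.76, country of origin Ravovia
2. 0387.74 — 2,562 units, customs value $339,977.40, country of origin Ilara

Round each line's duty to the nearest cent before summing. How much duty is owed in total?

Line 1 (7440.02, Ravovia, 1,784 liters, $333,411.76):
Base rate for 7440.02 is 7%.
Additional duty on 7440.02 from Ravovia: +14.6%. Applied ad valorem rate: 7% + 14.6% = 21.6%.
Duty = $333,411.76 × 21.6% = $72,016.94.
Line 2 (0387.74, Ilara, 2,562 units, $339,977.40):
Base rate for 0387.74 is 25%.
Origin Ilara qualifies under the Dureth–Ilara agreement and 0387.74 is covered: preferential rate 20% applies instead.
The additional-duty order on 0387.74 targets Ravovia, not Ilara; it does not apply.
Duty = $339,977.40 × 20% = $67,995.48.
Total = $72,016.94 + $67,995.48 = $140,012.42.

$140,012.42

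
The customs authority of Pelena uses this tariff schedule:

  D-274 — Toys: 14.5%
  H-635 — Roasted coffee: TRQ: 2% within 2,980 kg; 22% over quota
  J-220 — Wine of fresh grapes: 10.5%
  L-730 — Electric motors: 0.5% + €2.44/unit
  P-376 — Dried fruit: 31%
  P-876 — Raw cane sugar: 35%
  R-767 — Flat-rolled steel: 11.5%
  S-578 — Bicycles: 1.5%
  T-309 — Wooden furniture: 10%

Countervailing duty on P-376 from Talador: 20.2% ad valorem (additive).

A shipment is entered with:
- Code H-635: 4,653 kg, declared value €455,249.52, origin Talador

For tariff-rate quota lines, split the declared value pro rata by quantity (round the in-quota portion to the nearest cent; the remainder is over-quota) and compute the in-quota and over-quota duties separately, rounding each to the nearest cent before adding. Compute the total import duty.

€41,842.25

Line 1 (H-635, Talador, 4,653 kg, €455,249.52):
Code H-635 is under a tariff-rate quota (threshold 2,980 kg). In-quota: 2,980 kg at 2%; over-quota: 1,673 kg at 22%.
Pro-rata value split: in-quota = €455,249.52 × 2,980/4,653 = €291,563.20; over-quota = €455,249.52 − €291,563.20 = €163,686.32.
In-quota duty = €291,563.20 × 2% = €5,831.26. Over-quota duty = €163,686.32 × 22% = €36,010.99.
Line duty = €5,831.26 + €36,010.99 = €41,842.25.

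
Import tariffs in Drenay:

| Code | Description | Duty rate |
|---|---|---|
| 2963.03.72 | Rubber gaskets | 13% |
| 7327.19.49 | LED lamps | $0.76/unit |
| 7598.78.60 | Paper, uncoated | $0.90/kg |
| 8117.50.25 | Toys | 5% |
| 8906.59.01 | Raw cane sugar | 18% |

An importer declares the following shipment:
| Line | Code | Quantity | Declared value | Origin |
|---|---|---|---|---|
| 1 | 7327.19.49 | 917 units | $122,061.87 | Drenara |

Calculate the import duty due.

$696.92

Line 1 (7327.19.49, Drenara, 917 units, $122,061.87):
Base rate for 7327.19.49 is $0.76/unit.
Duty = 917 × $0.76 = $696.92.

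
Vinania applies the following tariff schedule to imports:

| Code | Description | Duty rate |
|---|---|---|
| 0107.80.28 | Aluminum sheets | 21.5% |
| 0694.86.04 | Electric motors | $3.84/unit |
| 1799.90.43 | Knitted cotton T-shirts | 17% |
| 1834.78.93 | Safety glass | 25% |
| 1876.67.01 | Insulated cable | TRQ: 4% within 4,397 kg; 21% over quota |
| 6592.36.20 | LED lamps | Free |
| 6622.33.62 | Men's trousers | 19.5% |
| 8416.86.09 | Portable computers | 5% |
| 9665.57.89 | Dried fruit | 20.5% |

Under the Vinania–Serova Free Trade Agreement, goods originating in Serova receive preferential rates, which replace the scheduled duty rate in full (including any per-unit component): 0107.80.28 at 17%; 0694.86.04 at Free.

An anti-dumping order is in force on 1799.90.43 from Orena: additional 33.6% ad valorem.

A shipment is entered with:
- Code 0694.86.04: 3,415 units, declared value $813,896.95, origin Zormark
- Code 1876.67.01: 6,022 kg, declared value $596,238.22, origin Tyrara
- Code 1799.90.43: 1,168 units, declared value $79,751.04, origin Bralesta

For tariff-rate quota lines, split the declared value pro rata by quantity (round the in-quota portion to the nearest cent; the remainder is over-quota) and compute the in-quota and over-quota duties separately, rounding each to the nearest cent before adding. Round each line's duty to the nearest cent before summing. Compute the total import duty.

Line 1 (0694.86.04, Zormark, 3,415 units, $813,896.95):
Base rate for 0694.86.04 is $3.84/unit.
0694.86.04 has an FTA preferential rate, but origin Zormark is not Serova; base rate stands.
Duty = 3,415 × $3.84 = $13,113.60.
Line 2 (1876.67.01, Tyrara, 6,022 kg, $596,238.22):
Code 1876.67.01 is under a tariff-rate quota (threshold 4,397 kg). In-quota: 4,397 kg at 4%; over-quota: 1,625 kg at 21%.
Pro-rata value split: in-quota = $596,238.22 × 4,397/6,022 = $435,346.97; over-quota = $596,238.22 − $435,346.97 = $160,891.25.
In-quota duty = $435,346.97 × 4% = $17,413.88. Over-quota duty = $160,891.25 × 21% = $33,787.16.
Line duty = $17,413.88 + $33,787.16 = $51,201.04.
Line 3 (1799.90.43, Bralesta, 1,168 units, $79,751.04):
Base rate for 1799.90.43 is 17%.
The additional-duty order on 1799.90.43 targets Orena, not Bralesta; it does not apply.
Duty = $79,751.04 × 17% = $13,557.68.
Total = $13,113.60 + $51,201.04 + $13,557.68 = $77,872.32.

$77,872.32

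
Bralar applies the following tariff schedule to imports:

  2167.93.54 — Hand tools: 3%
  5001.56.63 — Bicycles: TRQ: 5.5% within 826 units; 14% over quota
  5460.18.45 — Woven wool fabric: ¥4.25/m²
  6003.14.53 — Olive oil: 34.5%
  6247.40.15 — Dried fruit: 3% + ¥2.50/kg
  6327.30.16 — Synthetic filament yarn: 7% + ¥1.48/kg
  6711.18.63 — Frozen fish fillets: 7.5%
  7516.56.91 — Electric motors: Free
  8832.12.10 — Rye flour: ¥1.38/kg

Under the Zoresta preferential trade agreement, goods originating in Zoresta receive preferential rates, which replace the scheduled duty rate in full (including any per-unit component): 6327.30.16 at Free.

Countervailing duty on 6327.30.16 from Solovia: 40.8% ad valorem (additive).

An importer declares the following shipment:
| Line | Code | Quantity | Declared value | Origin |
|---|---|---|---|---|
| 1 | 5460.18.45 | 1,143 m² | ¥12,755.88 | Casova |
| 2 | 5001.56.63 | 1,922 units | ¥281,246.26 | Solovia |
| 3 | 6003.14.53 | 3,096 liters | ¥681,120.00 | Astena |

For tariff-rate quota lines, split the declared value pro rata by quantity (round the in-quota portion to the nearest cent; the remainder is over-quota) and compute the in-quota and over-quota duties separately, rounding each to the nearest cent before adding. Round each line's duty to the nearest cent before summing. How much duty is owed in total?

¥268,944.80

Line 1 (5460.18.45, Casova, 1,143 m², ¥12,755.88):
Base rate for 5460.18.45 is ¥4.25/m².
Duty = 1,143 × ¥4.25 = ¥4,857.75.
Line 2 (5001.56.63, Solovia, 1,922 units, ¥281,246.26):
Code 5001.56.63 is under a tariff-rate quota (threshold 826 units). In-quota: 826 units at 5.5%; over-quota: 1,096 units at 14%.
Pro-rata value split: in-quota = ¥281,246.26 × 826/1,922 = ¥120,868.58; over-quota = ¥281,246.26 − ¥120,868.58 = ¥160,377.68.
In-quota duty = ¥120,868.58 × 5.5% = ¥6,647.77. Over-quota duty = ¥160,377.68 × 14% = ¥22,452.88.
Line duty = ¥6,647.77 + ¥22,452.88 = ¥29,100.65.
Line 3 (6003.14.53, Astena, 3,096 liters, ¥681,120.00):
Base rate for 6003.14.53 is 34.5%.
Duty = ¥681,120.00 × 34.5% = ¥234,986.40.
Total = ¥4,857.75 + ¥29,100.65 + ¥234,986.40 = ¥268,944.80.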